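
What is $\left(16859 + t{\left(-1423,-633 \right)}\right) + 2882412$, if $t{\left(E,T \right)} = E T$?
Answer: $3800030$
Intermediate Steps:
$\left(16859 + t{\left(-1423,-633 \right)}\right) + 2882412 = \left(16859 - -900759\right) + 2882412 = \left(16859 + 900759\right) + 2882412 = 917618 + 2882412 = 3800030$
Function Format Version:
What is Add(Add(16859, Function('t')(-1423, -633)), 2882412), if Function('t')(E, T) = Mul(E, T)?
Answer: 3800030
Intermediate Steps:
Add(Add(16859, Function('t')(-1423, -633)), 2882412) = Add(Add(16859, Mul(-1423, -633)), 2882412) = Add(Add(16859, 900759), 2882412) = Add(917618, 2882412) = 3800030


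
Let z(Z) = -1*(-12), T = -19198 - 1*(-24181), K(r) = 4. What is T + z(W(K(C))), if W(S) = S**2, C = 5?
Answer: 4995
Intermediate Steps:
T = 4983 (T = -19198 + 24181 = 4983)
z(Z) = 12
T + z(W(K(C))) = 4983 + 12 = 4995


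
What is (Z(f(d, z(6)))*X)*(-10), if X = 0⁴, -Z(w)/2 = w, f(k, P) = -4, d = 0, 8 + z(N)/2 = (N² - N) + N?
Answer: 0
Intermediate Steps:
z(N) = -16 + 2*N² (z(N) = -16 + 2*((N² - N) + N) = -16 + 2*N²)
Z(w) = -2*w
X = 0
(Z(f(d, z(6)))*X)*(-10) = (-2*(-4)*0)*(-10) = (8*0)*(-10) = 0*(-10) = 0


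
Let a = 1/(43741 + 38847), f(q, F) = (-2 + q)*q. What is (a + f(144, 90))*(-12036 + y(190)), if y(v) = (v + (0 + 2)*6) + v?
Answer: -4915978686175/20647 ≈ -2.3810e+8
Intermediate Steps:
f(q, F) = q*(-2 + q)
a = 1/82588 ≈ 1.2108e-5
y(v) = 12 + 2*v (y(v) = (v + 2*6) + v = (v + 12) + v = (12 + v) + v = 12 + 2*v)
(a + f(144, 90))*(-12036 + y(190)) = (1/82588 + 144*(-2 + 144))*(-12036 + (12 + 2*190)) = (1/82588 + 144*142)*(-12036 + (12 + 380)) = (1/82588 + 20448)*(-12036 + 392) = (1688759425/82588)*(-11644) = -4915978686175/20647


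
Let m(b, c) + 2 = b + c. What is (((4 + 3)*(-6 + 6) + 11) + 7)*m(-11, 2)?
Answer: -198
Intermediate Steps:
m(b, c) = -2 + b + c (m(b, c) = -2 + (b + c) = -2 + b + c)
(((4 + 3)*(-6 + 6) + 11) + 7)*m(-11, 2) = (((4 + 3)*(-6 + 6) + 11) + 7)*(-2 - 11 + 2) = ((7*0 + 11) + 7)*(-11) = ((0 + 11) + 7)*(-11) = (11 + 7)*(-11) = 18*(-11) = -198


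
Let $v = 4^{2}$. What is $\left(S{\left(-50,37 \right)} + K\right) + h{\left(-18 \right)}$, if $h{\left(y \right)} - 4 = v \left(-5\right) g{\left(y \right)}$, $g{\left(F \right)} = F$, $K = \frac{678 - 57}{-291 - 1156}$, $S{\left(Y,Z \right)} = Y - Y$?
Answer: $\frac{2088847}{1447} \approx 1443.6$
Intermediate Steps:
$S{\left(Y,Z \right)} = 0$
$K = - \frac{621}{1447}$ ($K = \frac{621}{-1447} = 621 \left(- \frac{1}{1447}\right) = - \frac{621}{1447} \approx -0.42916$)
$v = 16$
$h{\left(y \right)} = 4 - 80 y$ ($h{\left(y \right)} = 4 + 16 \left(-5\right) y = 4 - 80 y$)
$\left(S{\left(-50,37 \right)} + K\right) + h{\left(-18 \right)} = \left(0 - \frac{621}{1447}\right) + \left(4 - -1440\right) = - \frac{621}{1447} + \left(4 + 1440\right) = - \frac{621}{1447} + 1444 = \frac{2088847}{1447}$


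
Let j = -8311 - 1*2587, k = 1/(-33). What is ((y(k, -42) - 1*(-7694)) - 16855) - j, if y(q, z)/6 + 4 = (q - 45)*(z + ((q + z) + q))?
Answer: 8866147/363 ≈ 24425.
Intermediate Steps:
k = -1/33 ≈ -0.030303
y(q, z) = -24 + 6*(-45 + q)*(2*q + 2*z) (y(q, z) = -24 + 6*((q - 45)*(z + ((q + z) + q))) = -24 + 6*((-45 + q)*(z + (z + 2*q))) = -24 + 6*((-45 + q)*(2*q + 2*z)) = -24 + 6*(-45 + q)*(2*q + 2*z))
j = -10898 (j = -8311 - 2587 = -10898)
((y(k, -42) - 1*(-7694)) - 16855) - j = (((-24 - 540*(-1/33) - 540*(-42) + 12*(-1/33)² + 12*(-1/33)*(-42)) - 1*(-7694)) - 16855) - 1*(-10898) = (((-24 + 180/11 + 22680 + 12*(1/1089) + 168/11) + 7694) - 16855) + 10898 = (((-24 + 180/11 + 22680 + 4/363 + 168/11) + 7694) - 16855) + 10898 = ((8235616/363 + 7694) - 16855) + 10898 = (11028538/363 - 16855) + 10898 = 4910173/363 + 10898 = 8866147/363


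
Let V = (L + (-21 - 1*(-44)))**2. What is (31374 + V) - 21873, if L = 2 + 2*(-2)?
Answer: 9942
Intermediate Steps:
L = -2 (L = 2 - 4 = -2)
V = 441 (V = (-2 + (-21 - 1*(-44)))**2 = (-2 + (-21 + 44))**2 = (-2 + 23)**2 = 21**2 = 441)
(31374 + V) - 21873 = (31374 + 441) - 21873 = 31815 - 21873 = 9942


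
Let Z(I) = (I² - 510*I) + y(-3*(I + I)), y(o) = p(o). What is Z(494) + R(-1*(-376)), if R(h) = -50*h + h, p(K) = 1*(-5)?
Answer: -26333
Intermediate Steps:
p(K) = -5
y(o) = -5
R(h) = -49*h
Z(I) = -5 + I² - 510*I (Z(I) = (I² - 510*I) - 5 = -5 + I² - 510*I)
Z(494) + R(-1*(-376)) = (-5 + 494² - 510*494) - (-49)*(-376) = (-5 + 244036 - 251940) - 49*376 = -7909 - 18424 = -26333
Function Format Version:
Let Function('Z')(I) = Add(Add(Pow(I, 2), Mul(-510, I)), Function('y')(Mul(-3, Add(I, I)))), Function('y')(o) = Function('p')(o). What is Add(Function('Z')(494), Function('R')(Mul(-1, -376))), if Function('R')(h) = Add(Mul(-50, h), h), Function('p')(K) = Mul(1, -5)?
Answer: -26333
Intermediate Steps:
Function('p')(K) = -5
Function('y')(o) = -5
Function('R')(h) = Mul(-49, h)
Function('Z')(I) = Add(-5, Pow(I, 2), Mul(-510, I)) (Function('Z')(I) = Add(Add(Pow(I, 2), Mul(-510, I)), -5) = Add(-5, Pow(I, 2), Mul(-510, I)))
Add(Function('Z')(494), Function('R')(Mul(-1, -376))) = Add(Add(-5, Pow(494, 2), Mul(-510, 494)), Mul(-49, Mul(-1, -376))) = Add(Add(-5, 244036, -251940), Mul(-49, 376)) = Add(-7909, -18424) = -26333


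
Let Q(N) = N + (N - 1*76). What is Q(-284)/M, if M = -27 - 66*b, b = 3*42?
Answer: 644/8343 ≈ 0.077190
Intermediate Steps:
b = 126
Q(N) = -76 + 2*N (Q(N) = N + (N - 76) = N + (-76 + N) = -76 + 2*N)
M = -8343 (M = -27 - 66*126 = -27 - 8316 = -8343)
Q(-284)/M = (-76 + 2*(-284))/(-8343) = (-76 - 568)*(-1/8343) = -644*(-1/8343) = 644/8343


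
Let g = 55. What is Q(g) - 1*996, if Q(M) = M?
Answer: -941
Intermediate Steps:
Q(g) - 1*996 = 55 - 1*996 = 55 - 996 = -941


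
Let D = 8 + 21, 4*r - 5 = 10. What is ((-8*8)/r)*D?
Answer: -7424/15 ≈ -494.93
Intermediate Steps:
r = 15/4 (r = 5/4 + (¼)*10 = 5/4 + 5/2 = 15/4 ≈ 3.7500)
D = 29
((-8*8)/r)*D = ((-8*8)/(15/4))*29 = ((4/15)*(-64))*29 = -256/15*29 = -7424/15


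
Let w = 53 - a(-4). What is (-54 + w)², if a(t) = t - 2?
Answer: 25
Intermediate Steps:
a(t) = -2 + t
w = 59 (w = 53 - (-2 - 4) = 53 - 1*(-6) = 53 + 6 = 59)
(-54 + w)² = (-54 + 59)² = 5² = 25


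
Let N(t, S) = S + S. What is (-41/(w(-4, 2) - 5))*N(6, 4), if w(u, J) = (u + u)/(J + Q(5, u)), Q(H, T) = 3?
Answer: 1640/33 ≈ 49.697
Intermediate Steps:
N(t, S) = 2*S
w(u, J) = 2*u/(3 + J) (w(u, J) = (u + u)/(J + 3) = (2*u)/(3 + J) = 2*u/(3 + J))
(-41/(w(-4, 2) - 5))*N(6, 4) = (-41/(2*(-4)/(3 + 2) - 5))*(2*4) = -41/(2*(-4)/5 - 5)*8 = -41/(2*(-4)*(1/5) - 5)*8 = -41/(-8/5 - 5)*8 = -41/(-33/5)*8 = -41*(-5/33)*8 = (205/33)*8 = 1640/33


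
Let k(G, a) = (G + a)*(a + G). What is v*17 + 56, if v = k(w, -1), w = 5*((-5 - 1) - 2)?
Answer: 28633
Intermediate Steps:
w = -40 (w = 5*(-6 - 2) = 5*(-8) = -40)
k(G, a) = (G + a)**2 (k(G, a) = (G + a)*(G + a) = (G + a)**2)
v = 1681 (v = (-40 - 1)**2 = (-41)**2 = 1681)
v*17 + 56 = 1681*17 + 56 = 28577 + 56 = 28633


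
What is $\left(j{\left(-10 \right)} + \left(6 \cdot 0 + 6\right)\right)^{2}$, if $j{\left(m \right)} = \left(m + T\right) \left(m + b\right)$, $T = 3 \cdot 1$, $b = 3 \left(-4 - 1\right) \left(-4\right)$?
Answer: $118336$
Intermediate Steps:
$b = 60$ ($b = 3 \left(-4 - 1\right) \left(-4\right) = 3 \left(-5\right) \left(-4\right) = \left(-15\right) \left(-4\right) = 60$)
$T = 3$
$j{\left(m \right)} = \left(3 + m\right) \left(60 + m\right)$ ($j{\left(m \right)} = \left(m + 3\right) \left(m + 60\right) = \left(3 + m\right) \left(60 + m\right)$)
$\left(j{\left(-10 \right)} + \left(6 \cdot 0 + 6\right)\right)^{2} = \left(\left(180 + \left(-10\right)^{2} + 63 \left(-10\right)\right) + \left(6 \cdot 0 + 6\right)\right)^{2} = \left(\left(180 + 100 - 630\right) + \left(0 + 6\right)\right)^{2} = \left(-350 + 6\right)^{2} = \left(-344\right)^{2} = 118336$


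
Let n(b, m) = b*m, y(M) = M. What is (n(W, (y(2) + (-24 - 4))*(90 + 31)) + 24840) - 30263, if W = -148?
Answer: 460185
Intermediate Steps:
(n(W, (y(2) + (-24 - 4))*(90 + 31)) + 24840) - 30263 = (-148*(2 + (-24 - 4))*(90 + 31) + 24840) - 30263 = (-148*(2 - 28)*121 + 24840) - 30263 = (-(-3848)*121 + 24840) - 30263 = (-148*(-3146) + 24840) - 30263 = (465608 + 24840) - 30263 = 490448 - 30263 = 460185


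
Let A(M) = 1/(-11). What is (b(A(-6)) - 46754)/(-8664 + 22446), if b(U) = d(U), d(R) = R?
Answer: -514295/151602 ≈ -3.3924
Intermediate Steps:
A(M) = -1/11
b(U) = U
(b(A(-6)) - 46754)/(-8664 + 22446) = (-1/11 - 46754)/(-8664 + 22446) = -514295/11/13782 = -514295/11*1/13782 = -514295/151602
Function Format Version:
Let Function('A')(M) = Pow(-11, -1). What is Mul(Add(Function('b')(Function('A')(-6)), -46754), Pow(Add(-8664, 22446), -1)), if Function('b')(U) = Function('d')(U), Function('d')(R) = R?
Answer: Rational(-514295, 151602) ≈ -3.3924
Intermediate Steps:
Function('A')(M) = Rational(-1, 11)
Function('b')(U) = U
Mul(Add(Function('b')(Function('A')(-6)), -46754), Pow(Add(-8664, 22446), -1)) = Mul(Add(Rational(-1, 11), -46754), Pow(Add(-8664, 22446), -1)) = Mul(Rational(-514295, 11), Pow(13782, -1)) = Mul(Rational(-514295, 11), Rational(1, 13782)) = Rational(-514295, 151602)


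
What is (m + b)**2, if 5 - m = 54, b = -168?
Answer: 47089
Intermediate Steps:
m = -49 (m = 5 - 1*54 = 5 - 54 = -49)
(m + b)**2 = (-49 - 168)**2 = (-217)**2 = 47089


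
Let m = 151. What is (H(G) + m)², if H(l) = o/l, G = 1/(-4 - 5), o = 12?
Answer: 1849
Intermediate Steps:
G = -⅑ (G = 1/(-9) = -⅑ ≈ -0.11111)
H(l) = 12/l
(H(G) + m)² = (12/(-⅑) + 151)² = (12*(-9) + 151)² = (-108 + 151)² = 43² = 1849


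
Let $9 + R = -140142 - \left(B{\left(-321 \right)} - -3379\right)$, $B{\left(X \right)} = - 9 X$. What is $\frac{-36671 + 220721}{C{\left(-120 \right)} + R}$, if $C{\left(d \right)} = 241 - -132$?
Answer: $- \frac{30675}{24341} \approx -1.2602$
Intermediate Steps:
$C{\left(d \right)} = 373$ ($C{\left(d \right)} = 241 + 132 = 373$)
$R = -146419$ ($R = -9 - \left(140142 + 2889 + 3379\right) = -9 - 146410 = -146419$)
$\frac{-36671 + 220721}{C{\left(-120 \right)} + R} = \frac{-36671 + 220721}{373 - 146419} = \frac{184050}{-146046} = 184050 \left(- \frac{1}{146046}\right) = - \frac{30675}{24341}$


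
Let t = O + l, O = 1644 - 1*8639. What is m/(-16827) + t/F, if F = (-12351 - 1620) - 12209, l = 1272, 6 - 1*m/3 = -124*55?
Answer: -146604373/146843620 ≈ -0.99837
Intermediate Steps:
m = 20478 (m = 18 - (-372)*55 = 18 - 3*(-6820) = 18 + 20460 = 20478)
F = -26180 (F = -13971 - 12209 = -26180)
O = -6995 (O = 1644 - 8639 = -6995)
t = -5723 (t = -6995 + 1272 = -5723)
m/(-16827) + t/F = 20478/(-16827) - 5723/(-26180) = 20478*(-1/16827) - 5723*(-1/26180) = -6826/5609 + 5723/26180 = -146604373/146843620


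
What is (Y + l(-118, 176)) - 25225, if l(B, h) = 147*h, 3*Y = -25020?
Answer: -7693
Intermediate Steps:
Y = -8340 (Y = (⅓)*(-25020) = -8340)
(Y + l(-118, 176)) - 25225 = (-8340 + 147*176) - 25225 = (-8340 + 25872) - 25225 = 17532 - 25225 = -7693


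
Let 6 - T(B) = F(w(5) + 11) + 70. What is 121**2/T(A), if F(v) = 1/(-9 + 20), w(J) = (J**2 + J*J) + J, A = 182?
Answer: -161051/705 ≈ -228.44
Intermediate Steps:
w(J) = J + 2*J**2 (w(J) = (J**2 + J**2) + J = 2*J**2 + J = J + 2*J**2)
F(v) = 1/11
T(B) = -705/11 (T(B) = 6 - (1/11 + 70) = 6 - 1*771/11 = 6 - 771/11 = -705/11)
121**2/T(A) = 121**2/(-705/11) = 14641*(-11/705) = -161051/705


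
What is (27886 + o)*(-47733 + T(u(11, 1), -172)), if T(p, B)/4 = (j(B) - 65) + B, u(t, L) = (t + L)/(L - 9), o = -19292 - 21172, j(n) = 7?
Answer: 611957434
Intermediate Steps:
o = -40464
u(t, L) = (L + t)/(-9 + L)
T(p, B) = -232 + 4*B (T(p, B) = 4*((7 - 65) + B) = 4*(-58 + B) = -232 + 4*B)
(27886 + o)*(-47733 + T(u(11, 1), -172)) = (27886 - 40464)*(-47733 + (-232 + 4*(-172))) = -12578*(-47733 + (-232 - 688)) = -12578*(-47733 - 920) = -12578*(-48653) = 611957434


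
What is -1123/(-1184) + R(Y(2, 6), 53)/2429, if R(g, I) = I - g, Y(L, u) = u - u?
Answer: 2790519/2875936 ≈ 0.97030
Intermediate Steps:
Y(L, u) = 0
-1123/(-1184) + R(Y(2, 6), 53)/2429 = -1123/(-1184) + (53 - 1*0)/2429 = -1123*(-1/1184) + (53 + 0)*(1/2429) = 1123/1184 + 53*(1/2429) = 1123/1184 + 53/2429 = 2790519/2875936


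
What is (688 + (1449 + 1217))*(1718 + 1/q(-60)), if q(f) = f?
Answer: 57621161/10 ≈ 5.7621e+6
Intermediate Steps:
(688 + (1449 + 1217))*(1718 + 1/q(-60)) = (688 + (1449 + 1217))*(1718 + 1/(-60)) = (688 + 2666)*(1718 - 1/60) = 3354*(103079/60) = 57621161/10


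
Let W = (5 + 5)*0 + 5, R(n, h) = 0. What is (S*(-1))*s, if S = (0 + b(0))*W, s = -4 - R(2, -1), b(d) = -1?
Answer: -20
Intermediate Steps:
W = 5 (W = 10*0 + 5 = 0 + 5 = 5)
s = -4 (s = -4 - 1*0 = -4 + 0 = -4)
S = -5 (S = (0 - 1)*5 = -1*5 = -5)
(S*(-1))*s = -5*(-1)*(-4) = 5*(-4) = -20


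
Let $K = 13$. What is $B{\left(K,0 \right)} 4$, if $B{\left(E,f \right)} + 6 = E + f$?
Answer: $28$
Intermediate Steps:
$B{\left(E,f \right)} = -6 + E + f$ ($B{\left(E,f \right)} = -6 + \left(E + f\right) = -6 + E + f$)
$B{\left(K,0 \right)} 4 = \left(-6 + 13 + 0\right) 4 = 7 \cdot 4 = 28$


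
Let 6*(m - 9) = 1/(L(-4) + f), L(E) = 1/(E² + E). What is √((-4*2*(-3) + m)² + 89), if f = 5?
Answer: √4391394/61 ≈ 34.354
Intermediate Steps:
L(E) = 1/(E + E²)
m = 551/61 (m = 9 + 1/(6*(1/((-4)*(1 - 4)) + 5)) = 9 + 1/(6*(-¼/(-3) + 5)) = 9 + 1/(6*(-¼*(-⅓) + 5)) = 9 + 1/(6*(1/12 + 5)) = 9 + 1/(6*(61/12)) = 9 + (⅙)*(12/61) = 9 + 2/61 = 551/61 ≈ 9.0328)
√((-4*2*(-3) + m)² + 89) = √((-4*2*(-3) + 551/61)² + 89) = √((-8*(-3) + 551/61)² + 89) = √((24 + 551/61)² + 89) = √((2015/61)² + 89) = √(4060225/3721 + 89) = √(4391394/3721) = √4391394/61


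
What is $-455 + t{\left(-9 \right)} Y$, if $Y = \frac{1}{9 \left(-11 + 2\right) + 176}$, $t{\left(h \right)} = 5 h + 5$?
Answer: $- \frac{8653}{19} \approx -455.42$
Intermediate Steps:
$t{\left(h \right)} = 5 + 5 h$
$Y = \frac{1}{95}$ ($Y = \frac{1}{9 \left(-9\right) + 176} = \frac{1}{-81 + 176} = \frac{1}{95} \approx 0.010526$)
$-455 + t{\left(-9 \right)} Y = -455 + \left(5 + 5 \left(-9\right)\right) \frac{1}{95} = -455 + \left(5 - 45\right) \frac{1}{95} = -455 - \frac{8}{19} = - \frac{8653}{19}$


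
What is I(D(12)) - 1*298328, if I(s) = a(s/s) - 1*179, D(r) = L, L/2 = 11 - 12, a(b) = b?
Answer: -298506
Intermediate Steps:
L = -2 (L = 2*(11 - 12) = 2*(-1) = -2)
D(r) = -2
I(s) = -178 (I(s) = s/s - 1*179 = 1 - 179 = -178)
I(D(12)) - 1*298328 = -178 - 1*298328 = -178 - 298328 = -298506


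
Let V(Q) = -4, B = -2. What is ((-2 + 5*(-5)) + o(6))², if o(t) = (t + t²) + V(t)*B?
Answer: 529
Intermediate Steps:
o(t) = 8 + t + t² (o(t) = (t + t²) - 4*(-2) = (t + t²) + 8 = 8 + t + t²)
((-2 + 5*(-5)) + o(6))² = ((-2 + 5*(-5)) + (8 + 6 + 6²))² = ((-2 - 25) + (8 + 6 + 36))² = (-27 + 50)² = 23² = 529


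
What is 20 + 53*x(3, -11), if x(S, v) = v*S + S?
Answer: -1570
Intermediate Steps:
x(S, v) = S + S*v (x(S, v) = S*v + S = S + S*v)
20 + 53*x(3, -11) = 20 + 53*(3*(1 - 11)) = 20 + 53*(3*(-10)) = 20 + 53*(-30) = 20 - 1590 = -1570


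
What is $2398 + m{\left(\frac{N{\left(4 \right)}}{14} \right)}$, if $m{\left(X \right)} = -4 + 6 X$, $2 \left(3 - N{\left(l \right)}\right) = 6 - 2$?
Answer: $\frac{16761}{7} \approx 2394.4$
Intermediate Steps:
$N{\left(l \right)} = 1$ ($N{\left(l \right)} = 3 - \frac{6 - 2}{2} = 3 - 2 = 1$)
$2398 + m{\left(\frac{N{\left(4 \right)}}{14} \right)} = 2398 - \left(4 - 6 \cdot 1 \cdot \frac{1}{14}\right) = 2398 + \left(-4 + 6 \cdot \frac{1}{14}\right) = 2398 + \left(-4 + \frac{3}{7}\right) = 2398 - \frac{25}{7} = \frac{16761}{7}$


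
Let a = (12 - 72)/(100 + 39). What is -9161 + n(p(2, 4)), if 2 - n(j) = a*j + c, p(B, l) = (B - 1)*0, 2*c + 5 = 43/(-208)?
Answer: -3809061/416 ≈ -9156.4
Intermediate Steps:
c = -1083/416 (c = -5/2 + (43/(-208))/2 = -5/2 + (43*(-1/208))/2 = -5/2 + (½)*(-43/208) = -5/2 - 43/416 = -1083/416 ≈ -2.6034)
p(B, l) = 0 (p(B, l) = (-1 + B)*0 = 0)
a = -60/139 ≈ -0.43165
n(j) = 1915/416 + 60*j/139 (n(j) = 2 - (-60*j/139 - 1083/416) = 2 - (-1083/416 - 60*j/139) = 2 + (1083/416 + 60*j/139) = 1915/416 + 60*j/139)
-9161 + n(p(2, 4)) = -9161 + (1915/416 + (60/139)*0) = -9161 + (1915/416 + 0) = -9161 + 1915/416 = -3809061/416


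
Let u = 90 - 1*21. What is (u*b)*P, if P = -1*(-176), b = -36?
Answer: -437184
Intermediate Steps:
P = 176
u = 69 (u = 90 - 21 = 69)
(u*b)*P = (69*(-36))*176 = -2484*176 = -437184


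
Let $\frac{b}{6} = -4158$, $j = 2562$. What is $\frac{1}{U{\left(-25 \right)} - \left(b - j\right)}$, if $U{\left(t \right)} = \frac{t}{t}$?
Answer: $\frac{1}{27511} \approx 3.6349 \cdot 10^{-5}$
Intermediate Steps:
$b = -24948$ ($b = 6 \left(-4158\right) = -24948$)
$U{\left(t \right)} = 1$
$\frac{1}{U{\left(-25 \right)} - \left(b - j\right)} = \frac{1}{1 + \left(2562 - -24948\right)} = \frac{1}{1 + \left(2562 + 24948\right)} = \frac{1}{1 + 27510} = \frac{1}{27511}$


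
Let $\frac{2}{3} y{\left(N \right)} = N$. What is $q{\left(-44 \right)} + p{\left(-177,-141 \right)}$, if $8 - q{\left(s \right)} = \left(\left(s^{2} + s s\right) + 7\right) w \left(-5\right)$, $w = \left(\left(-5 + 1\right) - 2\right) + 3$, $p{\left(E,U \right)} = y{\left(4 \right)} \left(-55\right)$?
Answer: $-58507$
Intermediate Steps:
$y{\left(N \right)} = \frac{3 N}{2}$
$p{\left(E,U \right)} = -330$ ($p{\left(E,U \right)} = \frac{3}{2} \cdot 4 \left(-55\right) = 6 \left(-55\right) = -330$)
$w = -3$ ($w = \left(-4 - 2\right) + 3 = -6 + 3 = -3$)
$q{\left(s \right)} = -97 - 30 s^{2}$ ($q{\left(s \right)} = 8 - \left(\left(s^{2} + s s\right) + 7\right) \left(-3\right) \left(-5\right) = 8 - \left(\left(s^{2} + s^{2}\right) + 7\right) \left(-3\right) \left(-5\right) = 8 - \left(2 s^{2} + 7\right) \left(-3\right) \left(-5\right) = 8 - \left(7 + 2 s^{2}\right) \left(-3\right) \left(-5\right) = 8 - \left(-21 - 6 s^{2}\right) \left(-5\right) = 8 - \left(105 + 30 s^{2}\right) = -97 - 30 s^{2}$)
$q{\left(-44 \right)} + p{\left(-177,-141 \right)} = \left(-97 - 30 \left(-44\right)^{2}\right) - 330 = \left(-97 - 58080\right) - 330 = -58177 - 330 = -58507$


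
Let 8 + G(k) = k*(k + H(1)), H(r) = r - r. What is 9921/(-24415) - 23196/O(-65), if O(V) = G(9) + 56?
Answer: -189203383/1049845 ≈ -180.22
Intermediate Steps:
H(r) = 0
G(k) = -8 + k² (G(k) = -8 + k*(k + 0) = -8 + k*k = -8 + k²)
O(V) = 129 (O(V) = (-8 + 9²) + 56 = (-8 + 81) + 56 = 73 + 56 = 129)
9921/(-24415) - 23196/O(-65) = 9921/(-24415) - 23196/129 = 9921*(-1/24415) - 23196*1/129 = -9921/24415 - 7732/43 = -189203383/1049845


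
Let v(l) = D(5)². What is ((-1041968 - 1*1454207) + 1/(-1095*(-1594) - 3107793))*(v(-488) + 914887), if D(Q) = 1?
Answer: -3111256384292599088/1362363 ≈ -2.2837e+12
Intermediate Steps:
v(l) = 1 (v(l) = 1² = 1)
((-1041968 - 1*1454207) + 1/(-1095*(-1594) - 3107793))*(v(-488) + 914887) = ((-1041968 - 1*1454207) + 1/(-1095*(-1594) - 3107793))*(1 + 914887) = ((-1041968 - 1454207) + 1/(1745430 - 3107793))*914888 = (-2496175 + 1/(-1362363))*914888 = (-2496175 - 1/1362363)*914888 = -3400696461526/1362363*914888 = -3111256384292599088/1362363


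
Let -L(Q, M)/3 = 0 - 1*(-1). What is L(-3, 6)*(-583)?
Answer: 1749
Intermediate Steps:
L(Q, M) = -3 (L(Q, M) = -3*(0 - 1*(-1)) = -3*(0 + 1) = -3*1 = -3)
L(-3, 6)*(-583) = -3*(-583) = 1749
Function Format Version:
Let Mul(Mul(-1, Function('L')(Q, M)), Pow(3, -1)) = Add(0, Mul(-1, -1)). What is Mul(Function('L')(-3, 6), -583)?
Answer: 1749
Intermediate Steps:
Function('L')(Q, M) = -3 (Function('L')(Q, M) = Mul(-3, Add(0, Mul(-1, -1))) = Mul(-3, Add(0, 1)) = Mul(-3, 1) = -3)
Mul(Function('L')(-3, 6), -583) = Mul(-3, -583) = 1749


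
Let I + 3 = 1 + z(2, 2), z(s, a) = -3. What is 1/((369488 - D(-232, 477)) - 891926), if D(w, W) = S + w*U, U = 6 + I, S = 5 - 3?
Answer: -1/522208 ≈ -1.9149e-6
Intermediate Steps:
S = 2
I = -5 (I = -3 + (1 - 3) = -3 - 2 = -5)
U = 1 (U = 6 - 5 = 1)
D(w, W) = 2 + w (D(w, W) = 2 + w*1 = 2 + w)
1/((369488 - D(-232, 477)) - 891926) = 1/((369488 - (2 - 232)) - 891926) = 1/((369488 - 1*(-230)) - 891926) = 1/((369488 + 230) - 891926) = 1/(369718 - 891926) = 1/(-522208) = -1/522208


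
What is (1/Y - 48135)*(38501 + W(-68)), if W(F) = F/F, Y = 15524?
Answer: -14385266223489/7762 ≈ -1.8533e+9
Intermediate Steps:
W(F) = 1
(1/Y - 48135)*(38501 + W(-68)) = (1/15524 - 48135)*(38501 + 1) = (1/15524 - 48135)*38502 = -747247739/15524*38502 = -14385266223489/7762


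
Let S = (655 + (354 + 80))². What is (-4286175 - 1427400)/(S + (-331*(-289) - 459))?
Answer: -5713575/1281121 ≈ -4.4598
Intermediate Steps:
S = 1185921 (S = (655 + 434)² = 1089² = 1185921)
(-4286175 - 1427400)/(S + (-331*(-289) - 459)) = (-4286175 - 1427400)/(1185921 + (-331*(-289) - 459)) = -5713575/(1185921 + (95659 - 459)) = -5713575/(1185921 + 95200) = -5713575/1281121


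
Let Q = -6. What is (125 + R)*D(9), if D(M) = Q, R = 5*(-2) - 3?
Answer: -672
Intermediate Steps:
R = -13 (R = -10 - 3 = -13)
D(M) = -6
(125 + R)*D(9) = (125 - 13)*(-6) = 112*(-6) = -672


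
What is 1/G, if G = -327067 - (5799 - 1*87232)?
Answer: -1/245634 ≈ -4.0711e-6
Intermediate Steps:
G = -245634 (G = -327067 - (5799 - 87232) = -327067 - 1*(-81433) = -327067 + 81433 = -245634)
1/G = 1/(-245634) = -1/245634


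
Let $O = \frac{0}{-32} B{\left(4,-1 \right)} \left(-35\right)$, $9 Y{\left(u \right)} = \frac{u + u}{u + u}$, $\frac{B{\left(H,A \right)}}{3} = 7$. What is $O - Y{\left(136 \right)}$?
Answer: $- \frac{1}{9} \approx -0.11111$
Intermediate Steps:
$B{\left(H,A \right)} = 21$ ($B{\left(H,A \right)} = 3 \cdot 7 = 21$)
$Y{\left(u \right)} = \frac{1}{9}$ ($Y{\left(u \right)} = \frac{\left(u + u\right) \frac{1}{u + u}}{9} = \frac{2 u \frac{1}{2 u}}{9} = \frac{1}{9} \cdot 1 = \frac{1}{9}$)
$O = 0$ ($O = \frac{0}{-32} \cdot 21 \left(-35\right) = 0 \left(- \frac{1}{32}\right) 21 \left(-35\right) = 0 \cdot 21 \left(-35\right) = 0 \left(-35\right) = 0$)
$O - Y{\left(136 \right)} = 0 - \frac{1}{9} = - \frac{1}{9}$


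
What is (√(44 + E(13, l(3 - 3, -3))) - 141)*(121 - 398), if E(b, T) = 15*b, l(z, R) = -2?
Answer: 39057 - 277*√239 ≈ 34775.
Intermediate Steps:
(√(44 + E(13, l(3 - 3, -3))) - 141)*(121 - 398) = (√(44 + 15*13) - 141)*(121 - 398) = (√(44 + 195) - 141)*(-277) = (√239 - 141)*(-277) = (-141 + √239)*(-277) = 39057 - 277*√239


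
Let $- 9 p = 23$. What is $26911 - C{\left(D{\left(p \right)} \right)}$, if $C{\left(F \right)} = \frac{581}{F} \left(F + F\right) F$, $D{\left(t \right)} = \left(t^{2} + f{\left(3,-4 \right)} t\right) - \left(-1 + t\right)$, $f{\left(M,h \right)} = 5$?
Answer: $\frac{2433107}{81} \approx 30038.0$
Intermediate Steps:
$p = - \frac{23}{9}$ ($p = \left(- \frac{1}{9}\right) 23 = - \frac{23}{9} \approx -2.5556$)
$D{\left(t \right)} = 1 + t^{2} + 4 t$ ($D{\left(t \right)} = \left(t^{2} + 5 t\right) - \left(-1 + t\right) = 1 + t^{2} + 4 t$)
$C{\left(F \right)} = 1162 F$ ($C{\left(F \right)} = \frac{581}{F} 2 F F = 1162 F$)
$26911 - C{\left(D{\left(p \right)} \right)} = 26911 - 1162 \left(1 + \left(- \frac{23}{9}\right)^{2} + 4 \left(- \frac{23}{9}\right)\right) = 26911 - 1162 \left(1 + \frac{529}{81} - \frac{92}{9}\right) = 26911 - 1162 \left(- \frac{218}{81}\right) = 26911 - - \frac{253316}{81} = 26911 + \frac{253316}{81} = \frac{2433107}{81}$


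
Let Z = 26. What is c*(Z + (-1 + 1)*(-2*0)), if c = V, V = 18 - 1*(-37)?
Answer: 1430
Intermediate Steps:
V = 55 (V = 18 + 37 = 55)
c = 55
c*(Z + (-1 + 1)*(-2*0)) = 55*(26 + (-1 + 1)*(-2*0)) = 55*(26 + 0*0) = 55*(26 + 0) = 55*26 = 1430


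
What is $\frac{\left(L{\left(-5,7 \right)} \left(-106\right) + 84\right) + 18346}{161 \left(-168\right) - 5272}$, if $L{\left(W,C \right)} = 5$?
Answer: $- \frac{895}{1616} \approx -0.55384$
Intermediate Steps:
$\frac{\left(L{\left(-5,7 \right)} \left(-106\right) + 84\right) + 18346}{161 \left(-168\right) - 5272} = \frac{\left(5 \left(-106\right) + 84\right) + 18346}{161 \left(-168\right) - 5272} = \frac{\left(-530 + 84\right) + 18346}{-27048 - 5272} = \frac{-446 + 18346}{-32320} = 17900 \left(- \frac{1}{32320}\right) = - \frac{895}{1616}$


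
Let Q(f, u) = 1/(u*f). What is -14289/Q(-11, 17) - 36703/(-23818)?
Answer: 63642756877/23818 ≈ 2.6720e+6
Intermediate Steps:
Q(f, u) = 1/(f*u)
-14289/Q(-11, 17) - 36703/(-23818) = -14289/(1/(-11*17)) - 36703/(-23818) = -14289/((-1/11*1/17)) - 36703*(-1/23818) = -14289/(-1/187) + 36703/23818 = -14289*(-187) + 36703/23818 = 2672043 + 36703/23818 = 63642756877/23818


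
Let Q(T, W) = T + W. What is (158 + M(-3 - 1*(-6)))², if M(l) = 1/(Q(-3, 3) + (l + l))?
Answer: 900601/36 ≈ 25017.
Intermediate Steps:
M(l) = 1/(2*l) (M(l) = 1/((-3 + 3) + (l + l)) = 1/(0 + 2*l) = 1/(2*l))
(158 + M(-3 - 1*(-6)))² = (158 + 1/(2*(-3 - 1*(-6))))² = (158 + 1/(2*(-3 + 6)))² = (158 + (½)/3)² = (158 + (½)*(⅓))² = (158 + ⅙)² = (949/6)² = 900601/36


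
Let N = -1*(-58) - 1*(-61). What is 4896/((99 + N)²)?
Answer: 1224/11881 ≈ 0.10302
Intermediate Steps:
N = 119 (N = 58 + 61 = 119)
4896/((99 + N)²) = 4896/((99 + 119)²) = 4896/(218²) = 4896/47524 = 4896*(1/47524) = 1224/11881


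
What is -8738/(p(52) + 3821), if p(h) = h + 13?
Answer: -4369/1943 ≈ -2.2486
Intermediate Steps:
p(h) = 13 + h
-8738/(p(52) + 3821) = -8738/((13 + 52) + 3821) = -8738/(65 + 3821) = -8738/3886 = -8738*1/3886 = -4369/1943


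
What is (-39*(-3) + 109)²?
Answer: 51076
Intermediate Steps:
(-39*(-3) + 109)² = (117 + 109)² = 226² = 51076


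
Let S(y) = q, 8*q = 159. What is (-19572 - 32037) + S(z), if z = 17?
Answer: -412713/8 ≈ -51589.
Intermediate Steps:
q = 159/8 (q = (⅛)*159 = 159/8 ≈ 19.875)
S(y) = 159/8
(-19572 - 32037) + S(z) = (-19572 - 32037) + 159/8 = -51609 + 159/8 = -412713/8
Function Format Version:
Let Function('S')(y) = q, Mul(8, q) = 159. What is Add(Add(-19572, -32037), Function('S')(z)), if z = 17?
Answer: Rational(-412713, 8) ≈ -51589.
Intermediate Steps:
q = Rational(159, 8) (q = Mul(Rational(1, 8), 159) = Rational(159, 8) ≈ 19.875)
Function('S')(y) = Rational(159, 8)
Add(Add(-19572, -32037), Function('S')(z)) = Add(Add(-19572, -32037), Rational(159, 8)) = Add(-51609, Rational(159, 8)) = Rational(-412713, 8)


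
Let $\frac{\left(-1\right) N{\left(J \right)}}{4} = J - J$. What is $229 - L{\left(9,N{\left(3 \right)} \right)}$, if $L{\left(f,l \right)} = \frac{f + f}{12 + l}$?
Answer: $\frac{455}{2} \approx 227.5$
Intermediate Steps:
$N{\left(J \right)} = 0$ ($N{\left(J \right)} = - 4 \left(J - J\right) = \left(-4\right) 0 = 0$)
$L{\left(f,l \right)} = \frac{2 f}{12 + l}$
$229 - L{\left(9,N{\left(3 \right)} \right)} = 229 - 2 \cdot 9 \frac{1}{12 + 0} = 229 - 2 \cdot 9 \cdot \frac{1}{12} = 229 - \frac{3}{2} = \frac{455}{2}$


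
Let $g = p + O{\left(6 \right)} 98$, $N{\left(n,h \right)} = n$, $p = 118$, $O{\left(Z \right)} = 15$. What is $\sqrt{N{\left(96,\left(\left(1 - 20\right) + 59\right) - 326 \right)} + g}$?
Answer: $2 \sqrt{421} \approx 41.037$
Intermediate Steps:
$g = 1588$ ($g = 118 + 15 \cdot 98 = 118 + 1470 = 1588$)
$\sqrt{N{\left(96,\left(\left(1 - 20\right) + 59\right) - 326 \right)} + g} = \sqrt{96 + 1588} = \sqrt{1684} = 2 \sqrt{421}$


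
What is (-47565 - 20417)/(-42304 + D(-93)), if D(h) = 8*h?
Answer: 33991/21524 ≈ 1.5792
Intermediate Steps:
(-47565 - 20417)/(-42304 + D(-93)) = (-47565 - 20417)/(-42304 + 8*(-93)) = -67982/(-42304 - 744) = -67982/(-43048) = -67982*(-1/43048) = 33991/21524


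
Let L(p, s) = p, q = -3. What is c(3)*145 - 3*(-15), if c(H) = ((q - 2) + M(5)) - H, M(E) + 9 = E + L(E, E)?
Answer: -970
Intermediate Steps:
M(E) = -9 + 2*E (M(E) = -9 + (E + E) = -9 + 2*E)
c(H) = -4 - H (c(H) = ((-3 - 2) + (-9 + 2*5)) - H = (-5 + (-9 + 10)) - H = (-5 + 1) - H = -4 - H)
c(3)*145 - 3*(-15) = (-4 - 1*3)*145 - 3*(-15) = (-4 - 3)*145 + 45 = -7*145 + 45 = -1015 + 45 = -970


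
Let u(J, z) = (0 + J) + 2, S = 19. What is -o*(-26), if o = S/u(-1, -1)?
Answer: 494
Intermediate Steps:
u(J, z) = 2 + J (u(J, z) = J + 2 = 2 + J)
o = 19 (o = 19/(2 - 1) = 19/1 = 19*1 = 19)
-o*(-26) = -1*19*(-26) = -19*(-26) = 494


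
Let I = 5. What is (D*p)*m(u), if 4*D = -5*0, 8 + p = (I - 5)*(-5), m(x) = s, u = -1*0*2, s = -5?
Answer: 0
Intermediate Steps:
u = 0 (u = 0*2 = 0)
m(x) = -5
p = -8 (p = -8 + (5 - 5)*(-5) = -8 + 0*(-5) = -8 + 0 = -8)
D = 0 (D = (-5*0)/4 = (¼)*0 = 0)
(D*p)*m(u) = (0*(-8))*(-5) = 0*(-5) = 0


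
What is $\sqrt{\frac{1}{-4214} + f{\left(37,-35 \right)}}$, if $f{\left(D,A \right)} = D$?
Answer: $\frac{\sqrt{13408862}}{602} \approx 6.0827$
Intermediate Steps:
$\sqrt{\frac{1}{-4214} + f{\left(37,-35 \right)}} = \sqrt{\frac{1}{-4214} + 37} = \sqrt{- \frac{1}{4214} + 37} = \sqrt{\frac{155917}{4214}} = \frac{\sqrt{13408862}}{602}$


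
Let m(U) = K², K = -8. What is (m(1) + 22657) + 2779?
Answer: 25500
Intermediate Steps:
m(U) = 64 (m(U) = (-8)² = 64)
(m(1) + 22657) + 2779 = (64 + 22657) + 2779 = 22721 + 2779 = 25500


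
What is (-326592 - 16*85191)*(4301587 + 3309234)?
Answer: -12859608481008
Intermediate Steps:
(-326592 - 16*85191)*(4301587 + 3309234) = (-326592 - 1363056)*7610821 = -1689648*7610821 = -12859608481008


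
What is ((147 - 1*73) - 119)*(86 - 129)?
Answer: 1935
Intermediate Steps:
((147 - 1*73) - 119)*(86 - 129) = ((147 - 73) - 119)*(-43) = (74 - 119)*(-43) = -45*(-43) = 1935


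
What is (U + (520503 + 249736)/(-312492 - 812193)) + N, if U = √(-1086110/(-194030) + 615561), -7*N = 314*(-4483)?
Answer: 1583170944797/7872795 + √231746302179682/19403 ≈ 2.0188e+5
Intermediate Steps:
N = 1407662/7 (N = -314*(-4483)/7 = -⅐*(-1407662) = 1407662/7 ≈ 2.0109e+5)
U = √231746302179682/19403 (U = √(-1086110*(-1/194030) + 615561) = √(108611/19403 + 615561) = √(11943838694/19403) = √231746302179682/19403 ≈ 784.58)
(U + (520503 + 249736)/(-312492 - 812193)) + N = (√231746302179682/19403 + (520503 + 249736)/(-312492 - 812193)) + 1407662/7 = (√231746302179682/19403 + 770239/(-1124685)) + 1407662/7 = (√231746302179682/19403 + 770239*(-1/1124685)) + 1407662/7 = (√231746302179682/19403 - 770239/1124685) + 1407662/7 = (-770239/1124685 + √231746302179682/19403) + 1407662/7 = 1583170944797/7872795 + √231746302179682/19403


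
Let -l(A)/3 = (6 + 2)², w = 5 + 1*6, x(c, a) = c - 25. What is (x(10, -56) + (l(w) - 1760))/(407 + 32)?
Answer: -1967/439 ≈ -4.4806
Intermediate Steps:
x(c, a) = -25 + c
w = 11 (w = 5 + 6 = 11)
l(A) = -192 (l(A) = -3*(6 + 2)² = -3*8² = -3*64 = -192)
(x(10, -56) + (l(w) - 1760))/(407 + 32) = ((-25 + 10) + (-192 - 1760))/(407 + 32) = (-15 - 1952)/439 = -1967*1/439 = -1967/439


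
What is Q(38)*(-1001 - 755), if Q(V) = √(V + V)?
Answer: -3512*√19 ≈ -15308.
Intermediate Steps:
Q(V) = √2*√V (Q(V) = √(2*V) = √2*√V)
Q(38)*(-1001 - 755) = (√2*√38)*(-1001 - 755) = (2*√19)*(-1756) = -3512*√19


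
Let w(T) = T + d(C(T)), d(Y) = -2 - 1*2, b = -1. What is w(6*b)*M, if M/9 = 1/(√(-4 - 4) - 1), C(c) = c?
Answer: 10 + 20*I*√2 ≈ 10.0 + 28.284*I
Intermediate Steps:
d(Y) = -4 (d(Y) = -2 - 2 = -4)
w(T) = -4 + T (w(T) = T - 4 = -4 + T)
M = 9/(-1 + 2*I*√2) (M = 9/(√(-4 - 4) - 1) = 9/(√(-8) - 1) = 9/(2*I*√2 - 1) = 9/(-1 + 2*I*√2) ≈ -1.0 - 2.8284*I)
w(6*b)*M = (-4 + 6*(-1))*(-1 - 2*I*√2) = (-4 - 6)*(-1 - 2*I*√2) = -10*(-1 - 2*I*√2) = 10 + 20*I*√2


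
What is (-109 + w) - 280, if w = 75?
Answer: -314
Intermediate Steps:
(-109 + w) - 280 = (-109 + 75) - 280 = -34 - 280 = -314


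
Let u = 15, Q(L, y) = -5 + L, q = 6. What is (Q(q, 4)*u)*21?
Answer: 315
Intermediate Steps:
(Q(q, 4)*u)*21 = ((-5 + 6)*15)*21 = (1*15)*21 = 15*21 = 315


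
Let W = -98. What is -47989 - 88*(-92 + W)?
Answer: -31269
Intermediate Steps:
-47989 - 88*(-92 + W) = -47989 - 88*(-92 - 98) = -47989 - 88*(-190) = -47989 + 16720 = -31269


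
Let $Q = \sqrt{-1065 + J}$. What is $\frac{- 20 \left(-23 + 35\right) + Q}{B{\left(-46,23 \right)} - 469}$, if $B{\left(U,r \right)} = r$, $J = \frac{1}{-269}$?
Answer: $\frac{120}{223} - \frac{i \sqrt{77064734}}{119974} \approx 0.53812 - 0.073171 i$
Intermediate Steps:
$J = - \frac{1}{269} \approx -0.0037175$
$Q = \frac{i \sqrt{77064734}}{269}$ ($Q = \sqrt{-1065 - \frac{1}{269}} = \sqrt{- \frac{286486}{269}} = \frac{i \sqrt{77064734}}{269} \approx 32.634 i$)
$\frac{- 20 \left(-23 + 35\right) + Q}{B{\left(-46,23 \right)} - 469} = \frac{- 20 \left(-23 + 35\right) + \frac{i \sqrt{77064734}}{269}}{23 - 469} = \frac{\left(-20\right) 12 + \frac{i \sqrt{77064734}}{269}}{-446} = \left(-240 + \frac{i \sqrt{77064734}}{269}\right) \left(- \frac{1}{446}\right) = \frac{120}{223} - \frac{i \sqrt{77064734}}{119974}$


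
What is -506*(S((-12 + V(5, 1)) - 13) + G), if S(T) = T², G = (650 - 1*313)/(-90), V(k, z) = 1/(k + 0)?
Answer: -69595999/225 ≈ -3.0932e+5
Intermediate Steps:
V(k, z) = 1/k
G = -337/90 (G = (650 - 313)*(-1/90) = 337*(-1/90) = -337/90 ≈ -3.7444)
-506*(S((-12 + V(5, 1)) - 13) + G) = -506*(((-12 + 1/5) - 13)² - 337/90) = -506*(((-12 + ⅕) - 13)² - 337/90) = -506*((-59/5 - 13)² - 337/90) = -506*((-124/5)² - 337/90) = -506*(15376/25 - 337/90) = -506*275083/450 = -69595999/225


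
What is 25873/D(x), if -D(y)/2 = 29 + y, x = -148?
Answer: 25873/238 ≈ 108.71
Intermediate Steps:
D(y) = -58 - 2*y (D(y) = -2*(29 + y) = -58 - 2*y)
25873/D(x) = 25873/(-58 - 2*(-148)) = 25873/(-58 + 296) = 25873/238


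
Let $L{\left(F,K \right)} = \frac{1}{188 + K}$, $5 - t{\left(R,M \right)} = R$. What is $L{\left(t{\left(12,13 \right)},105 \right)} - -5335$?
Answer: $\frac{1563156}{293} \approx 5335.0$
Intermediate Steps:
$t{\left(R,M \right)} = 5 - R$
$L{\left(t{\left(12,13 \right)},105 \right)} - -5335 = \frac{1}{188 + 105} - -5335 = \frac{1}{293} + 5335 = \frac{1563156}{293}$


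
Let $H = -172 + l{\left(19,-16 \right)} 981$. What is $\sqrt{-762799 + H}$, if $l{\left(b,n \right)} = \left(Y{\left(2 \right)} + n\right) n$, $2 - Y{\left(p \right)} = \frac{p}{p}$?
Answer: $i \sqrt{527531} \approx 726.31 i$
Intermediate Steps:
$Y{\left(p \right)} = 1$ ($Y{\left(p \right)} = 2 - \frac{p}{p} = 2 - 1 = 1$)
$l{\left(b,n \right)} = n \left(1 + n\right)$ ($l{\left(b,n \right)} = \left(1 + n\right) n = n \left(1 + n\right)$)
$H = 235268$ ($H = -172 + - 16 \left(1 - 16\right) 981 = -172 + \left(-16\right) \left(-15\right) 981 = -172 + 240 \cdot 981 = -172 + 235440 = 235268$)
$\sqrt{-762799 + H} = \sqrt{-762799 + 235268} = \sqrt{-527531} = i \sqrt{527531}$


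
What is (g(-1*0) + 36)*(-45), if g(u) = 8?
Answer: -1980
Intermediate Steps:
(g(-1*0) + 36)*(-45) = (8 + 36)*(-45) = 44*(-45) = -1980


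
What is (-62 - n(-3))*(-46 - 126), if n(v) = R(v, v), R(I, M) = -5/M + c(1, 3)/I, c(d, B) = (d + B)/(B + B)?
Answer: 98212/9 ≈ 10912.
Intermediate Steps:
c(d, B) = (B + d)/(2*B) (c(d, B) = (B + d)/((2*B)) = (B + d)*(1/(2*B)) = (B + d)/(2*B))
R(I, M) = -5/M + 2/(3*I) (R(I, M) = -5/M + ((½)*(3 + 1)/3)/I = -5/M + ((½)*(⅓)*4)/I = -5/M + 2/(3*I))
n(v) = -13/(3*v) (n(v) = -5/v + 2/(3*v) = -13/(3*v))
(-62 - n(-3))*(-46 - 126) = (-62 - (-13)/(3*(-3)))*(-46 - 126) = (-62 - (-13)*(-1)/(3*3))*(-172) = (-62 - 1*13/9)*(-172) = (-62 - 13/9)*(-172) = -571/9*(-172) = 98212/9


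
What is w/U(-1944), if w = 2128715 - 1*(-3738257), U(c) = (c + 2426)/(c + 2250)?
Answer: 897646716/241 ≈ 3.7247e+6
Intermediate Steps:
U(c) = (2426 + c)/(2250 + c)
w = 5866972 (w = 2128715 + 3738257 = 5866972)
w/U(-1944) = 5866972/(((2426 - 1944)/(2250 - 1944))) = 5866972/((482/306)) = 5866972/(((1/306)*482)) = 5866972/(241/153) = 5866972*(153/241) = 897646716/241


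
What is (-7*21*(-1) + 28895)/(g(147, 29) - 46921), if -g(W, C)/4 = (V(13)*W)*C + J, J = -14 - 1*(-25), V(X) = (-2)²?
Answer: -29042/115173 ≈ -0.25216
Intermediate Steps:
V(X) = 4
J = 11 (J = -14 + 25 = 11)
g(W, C) = -44 - 16*C*W (g(W, C) = -4*((4*W)*C + 11) = -4*(4*C*W + 11) = -4*(11 + 4*C*W) = -44 - 16*C*W)
(-7*21*(-1) + 28895)/(g(147, 29) - 46921) = (-7*21*(-1) + 28895)/((-44 - 16*29*147) - 46921) = (-147*(-1) + 28895)/((-44 - 68208) - 46921) = (147 + 28895)/(-68252 - 46921) = 29042/(-115173) = 29042*(-1/115173) = -29042/115173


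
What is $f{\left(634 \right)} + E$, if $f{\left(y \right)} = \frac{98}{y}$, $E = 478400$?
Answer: $\frac{151652849}{317} \approx 4.784 \cdot 10^{5}$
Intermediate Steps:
$f{\left(634 \right)} + E = \frac{98}{634} + 478400 = 98 \cdot \frac{1}{634} + 478400 = \frac{49}{317} + 478400 = \frac{151652849}{317}$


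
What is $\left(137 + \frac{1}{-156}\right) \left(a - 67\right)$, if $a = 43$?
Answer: $- \frac{42742}{13} \approx -3287.8$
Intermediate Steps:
$\left(137 + \frac{1}{-156}\right) \left(a - 67\right) = \left(137 + \frac{1}{-156}\right) \left(43 - 67\right) = \left(137 - \frac{1}{156}\right) \left(-24\right) = \frac{21371}{156} \left(-24\right) = - \frac{42742}{13}$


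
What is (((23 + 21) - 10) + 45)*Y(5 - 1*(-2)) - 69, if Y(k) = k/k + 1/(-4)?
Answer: -39/4 ≈ -9.7500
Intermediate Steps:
Y(k) = 3/4 (Y(k) = 1 + 1*(-1/4) = 1 - 1/4 = 3/4)
(((23 + 21) - 10) + 45)*Y(5 - 1*(-2)) - 69 = (((23 + 21) - 10) + 45)*(3/4) - 69 = ((44 - 10) + 45)*(3/4) - 69 = (34 + 45)*(3/4) - 69 = 79*(3/4) - 69 = 237/4 - 69 = -39/4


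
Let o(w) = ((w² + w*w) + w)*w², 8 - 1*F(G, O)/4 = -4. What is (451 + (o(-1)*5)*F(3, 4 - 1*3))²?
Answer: 477481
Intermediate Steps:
F(G, O) = 48 (F(G, O) = 32 - 4*(-4) = 32 + 16 = 48)
o(w) = w²*(w + 2*w²) (o(w) = ((w² + w²) + w)*w² = (2*w² + w)*w² = (w + 2*w²)*w² = w²*(w + 2*w²))
(451 + (o(-1)*5)*F(3, 4 - 1*3))² = (451 + (((-1)³*(1 + 2*(-1)))*5)*48)² = (451 + (-(1 - 2)*5)*48)² = (451 + (-1*(-1)*5)*48)² = (451 + (1*5)*48)² = (451 + 5*48)² = (451 + 240)² = 691² = 477481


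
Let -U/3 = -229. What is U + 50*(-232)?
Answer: -10913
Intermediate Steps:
U = 687 (U = -3*(-229) = 687)
U + 50*(-232) = 687 + 50*(-232) = 687 - 11600 = -10913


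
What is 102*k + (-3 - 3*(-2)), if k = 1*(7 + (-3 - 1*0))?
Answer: 411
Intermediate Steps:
k = 4 (k = 1*(7 + (-3 + 0)) = 1*(7 - 3) = 1*4 = 4)
102*k + (-3 - 3*(-2)) = 102*4 + (-3 - 3*(-2)) = 408 + (-3 + 6) = 408 + 3 = 411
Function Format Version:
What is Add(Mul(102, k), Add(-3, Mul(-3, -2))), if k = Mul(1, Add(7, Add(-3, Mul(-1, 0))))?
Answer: 411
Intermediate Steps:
k = 4 (k = Mul(1, Add(7, Add(-3, 0))) = Mul(1, Add(7, -3)) = Mul(1, 4) = 4)
Add(Mul(102, k), Add(-3, Mul(-3, -2))) = Add(Mul(102, 4), Add(-3, Mul(-3, -2))) = Add(408, Add(-3, 6)) = Add(408, 3) = 411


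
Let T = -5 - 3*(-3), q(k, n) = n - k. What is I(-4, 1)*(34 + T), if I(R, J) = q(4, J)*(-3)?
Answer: 342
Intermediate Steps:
T = 4 (T = -5 + 9 = 4)
I(R, J) = 12 - 3*J (I(R, J) = (J - 1*4)*(-3) = (J - 4)*(-3) = (-4 + J)*(-3) = 12 - 3*J)
I(-4, 1)*(34 + T) = (12 - 3*1)*(34 + 4) = (12 - 3)*38 = 9*38 = 342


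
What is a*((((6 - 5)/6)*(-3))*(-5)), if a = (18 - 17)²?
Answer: 5/2 ≈ 2.5000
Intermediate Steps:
a = 1 (a = 1² = 1)
a*((((6 - 5)/6)*(-3))*(-5)) = 1*((((6 - 5)/6)*(-3))*(-5)) = 1*(((1*(⅙))*(-3))*(-5)) = 1*(((⅙)*(-3))*(-5)) = 1*(-½*(-5)) = 1*(5/2) = 5/2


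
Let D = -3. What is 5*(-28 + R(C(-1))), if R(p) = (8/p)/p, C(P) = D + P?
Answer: -275/2 ≈ -137.50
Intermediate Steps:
C(P) = -3 + P
R(p) = 8/p²
5*(-28 + R(C(-1))) = 5*(-28 + 8/(-3 - 1)²) = 5*(-28 + 8/(-4)²) = 5*(-28 + 8*(1/16)) = 5*(-28 + ½) = 5*(-55/2) = -275/2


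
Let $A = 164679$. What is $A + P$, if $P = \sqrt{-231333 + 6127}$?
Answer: $164679 + i \sqrt{225206} \approx 1.6468 \cdot 10^{5} + 474.56 i$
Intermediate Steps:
$P = i \sqrt{225206}$ ($P = \sqrt{-225206} = i \sqrt{225206} \approx 474.56 i$)
$A + P = 164679 + i \sqrt{225206}$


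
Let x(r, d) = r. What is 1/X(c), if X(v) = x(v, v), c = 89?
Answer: 1/89 ≈ 0.011236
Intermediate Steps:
X(v) = v
1/X(c) = 1/89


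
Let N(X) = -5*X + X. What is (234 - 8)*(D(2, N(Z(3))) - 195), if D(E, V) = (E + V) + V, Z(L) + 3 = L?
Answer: -43618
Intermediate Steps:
Z(L) = -3 + L
N(X) = -4*X
D(E, V) = E + 2*V
(234 - 8)*(D(2, N(Z(3))) - 195) = (234 - 8)*((2 + 2*(-4*(-3 + 3))) - 195) = 226*((2 + 2*(-4*0)) - 195) = 226*((2 + 2*0) - 195) = 226*((2 + 0) - 195) = 226*(2 - 195) = 226*(-193) = -43618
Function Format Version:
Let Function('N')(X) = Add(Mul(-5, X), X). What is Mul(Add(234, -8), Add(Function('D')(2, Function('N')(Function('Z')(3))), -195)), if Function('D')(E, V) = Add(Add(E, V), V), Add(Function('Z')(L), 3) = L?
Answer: -43618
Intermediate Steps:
Function('Z')(L) = Add(-3, L)
Function('N')(X) = Mul(-4, X)
Function('D')(E, V) = Add(E, Mul(2, V))
Mul(Add(234, -8), Add(Function('D')(2, Function('N')(Function('Z')(3))), -195)) = Mul(Add(234, -8), Add(Add(2, Mul(2, Mul(-4, Add(-3, 3)))), -195)) = Mul(226, Add(Add(2, Mul(2, Mul(-4, 0))), -195)) = Mul(226, Add(Add(2, Mul(2, 0)), -195)) = Mul(226, Add(Add(2, 0), -195)) = Mul(226, Add(2, -195)) = Mul(226, -193) = -43618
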